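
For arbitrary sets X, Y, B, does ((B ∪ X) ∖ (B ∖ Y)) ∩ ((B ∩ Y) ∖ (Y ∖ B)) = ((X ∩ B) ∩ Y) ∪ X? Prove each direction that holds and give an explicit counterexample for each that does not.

Neither inclusion holds.

(⊆) This inclusion fails. Take X = ∅, Y = {1}, B = {1}; then 1 ∈ ((B ∪ X) ∖ (B ∖ Y)) ∩ ((B ∩ Y) ∖ (Y ∖ B)) but 1 ∉ ((X ∩ B) ∩ Y) ∪ X.

(⊇) This inclusion fails. Take X = {1}, Y = ∅, B = ∅; then 1 ∈ ((X ∩ B) ∩ Y) ∪ X but 1 ∉ ((B ∪ X) ∖ (B ∖ Y)) ∩ ((B ∩ Y) ∖ (Y ∖ B)).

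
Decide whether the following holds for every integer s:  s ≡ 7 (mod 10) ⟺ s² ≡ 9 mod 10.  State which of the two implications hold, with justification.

Not equivalent: only (⇒) holds.

[⇒] Suppose s ≡ 7 (mod 10). Write s = 10j + 7. Then (10j + 7)² = 100j² + 140j + 49 = 10(10j² + 14j + 4) + 9, so s² ≡ 9 (mod 10).

[⇐] This fails: take s = 3. Then 3² = 9 ≡ 9 (mod 10), yet 3 ≡ 3 (mod 10), not 7.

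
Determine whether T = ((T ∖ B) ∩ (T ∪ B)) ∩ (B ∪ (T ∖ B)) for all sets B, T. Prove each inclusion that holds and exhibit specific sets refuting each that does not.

Forward inclusion. This inclusion fails. Take B = {1}, T = {1}; then 1 ∈ T but 1 ∉ ((T ∖ B) ∩ (T ∪ B)) ∩ (B ∪ (T ∖ B)).

Reverse inclusion. Let x ∈ ((T ∖ B) ∩ (T ∪ B)) ∩ (B ∪ (T ∖ B)). Then x ∈ T and x ∉ B, from which x ∈ T.

(⊆) fails; (⊇) holds.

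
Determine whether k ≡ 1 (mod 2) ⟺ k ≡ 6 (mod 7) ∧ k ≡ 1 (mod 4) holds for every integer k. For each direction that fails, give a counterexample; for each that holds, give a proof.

(⇒) This fails: k = 1 gives 1 ≡ 1 (mod 2) but 1 ≡ 1 (mod 7), so the conjunction on the right does not hold.

(⇐) Conversely, if k ≡ 6 (mod 7) and k ≡ 1 (mod 4), then by the Chinese remainder theorem k ≡ 13 (mod 28). Since 13 ≡ 1 (mod 2) and 2 ∣ 28, we get k ≡ 1 (mod 2).

The forward direction fails; the converse holds.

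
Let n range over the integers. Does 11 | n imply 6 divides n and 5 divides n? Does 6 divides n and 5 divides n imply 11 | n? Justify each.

Forward direction. This fails: take n = 11. Certainly 11 ∣ 11, but 6 ∤ 11.

Converse. This fails: take n = 30. Both 6 ∣ 30 and 5 ∣ 30, yet 30 is not a multiple of 11 (since 30 = 2·11 + 8), so 11 ∤ 30.

Neither implication holds.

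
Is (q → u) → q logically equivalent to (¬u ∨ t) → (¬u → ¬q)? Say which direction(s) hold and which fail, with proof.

(⇒) This fails. Under t = F, u = F, q = T, the left side is true but the right side is false.

(⇐) This fails. Under t = F, u = F, q = F, the left side is false but the right side is true.

(⇒) fails and (⇐) fails.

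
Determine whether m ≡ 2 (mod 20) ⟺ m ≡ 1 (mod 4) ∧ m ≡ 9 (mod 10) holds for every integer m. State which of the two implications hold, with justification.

(→) This fails: m = 2 gives 2 ≡ 2 (mod 20) but 2 ≡ 2 (mod 4), so the conjunction on the right does not hold.

(←) This fails: m = 9 satisfies both congruences on the right (9 ≡ 1 mod 4 and 9 ≡ 9 mod 10) yet 9 ≡ 9 (mod 20), not 2.

Neither direction holds.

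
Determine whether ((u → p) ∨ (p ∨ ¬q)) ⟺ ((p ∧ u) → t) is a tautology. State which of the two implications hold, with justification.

Neither direction holds.

(⇒) This fails. Under q = F, p = T, t = F, u = T, the left side is true but the right side is false.

(⇐) This fails. Under q = T, p = F, t = F, u = T, the left side is false but the right side is true.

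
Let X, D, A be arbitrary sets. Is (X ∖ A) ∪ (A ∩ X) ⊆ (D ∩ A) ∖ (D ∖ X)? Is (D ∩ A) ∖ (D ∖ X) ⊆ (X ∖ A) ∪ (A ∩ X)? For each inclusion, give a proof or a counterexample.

(⟹) This inclusion fails. Take X = {1}, D = ∅, A = ∅; then 1 ∈ (X ∖ A) ∪ (A ∩ X) but 1 ∉ (D ∩ A) ∖ (D ∖ X).

(⟸) Let x ∈ (D ∩ A) ∖ (D ∖ X). Then x ∈ X ∩ D ∩ A, from which x ∈ (X ∖ A) ∪ (A ∩ X).

Only the reverse inclusion holds.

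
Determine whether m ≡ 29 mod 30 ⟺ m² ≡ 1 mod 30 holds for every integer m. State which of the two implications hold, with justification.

(→) Suppose m ≡ 29 mod 30. Write m = 30j + 29. Then (30j + 29)² = 900j² + 1740j + 841 = 30(30j² + 58j + 28) + 1, so m² ≡ 1 (mod 30).

(←) This fails: take m = 1. Then 1² = 1 ≡ 1 (mod 30), yet 1 ≡ 1 (mod 30), not 29.

The forward direction holds; the converse fails.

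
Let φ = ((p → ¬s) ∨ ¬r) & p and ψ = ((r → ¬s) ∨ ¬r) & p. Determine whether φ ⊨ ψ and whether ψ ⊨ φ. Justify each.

(⟹) Assume the antecedent. If r is true, the antecedent forces (r = T, p = T, s = F), and ((r → ¬s) ∨ ¬r) & p holds there. If r is false, the antecedent forces (r = F, p = T, s = F) or (r = F, p = T, s = T), and ((r → ¬s) ∨ ¬r) & p holds there. Either way ((r → ¬s) ∨ ¬r) & p holds.

(⟸) Assume the antecedent. If r is true, the antecedent forces (r = T, p = T, s = F), and ((p → ¬s) ∨ ¬r) & p holds there. If r is false, the antecedent forces (r = F, p = T, s = F) or (r = F, p = T, s = T), and ((p → ¬s) ∨ ¬r) & p holds there. Either way ((p → ¬s) ∨ ¬r) & p holds.

Both implications hold.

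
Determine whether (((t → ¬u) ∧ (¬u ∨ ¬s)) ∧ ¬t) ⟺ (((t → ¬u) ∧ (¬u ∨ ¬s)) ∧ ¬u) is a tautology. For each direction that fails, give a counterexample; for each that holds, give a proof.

Neither implication holds.

(⇒) This fails. Under s = F, t = F, u = T, the left side is true but the right side is false.

(⇐) This fails. Under s = F, t = T, u = F, the left side is false but the right side is true.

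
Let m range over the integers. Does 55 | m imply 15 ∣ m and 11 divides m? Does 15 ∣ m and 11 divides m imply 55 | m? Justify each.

(→) This fails: take m = 55. Certainly 55 ∣ 55, but 15 ∤ 55.

(←) Suppose 15 ∣ m and 11 ∣ m. Any common multiple of 15 and 11 is a multiple of their lcm; here gcd(15, 11) = 1, so lcm(15, 11) = 15·11 = 165, so 165 ∣ m. Since 55 ∣ 165, it follows that 55 ∣ m.

Only the converse holds.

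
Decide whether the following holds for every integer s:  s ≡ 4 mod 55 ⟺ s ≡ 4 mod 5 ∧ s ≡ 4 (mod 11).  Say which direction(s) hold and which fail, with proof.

Both directions hold; the statement is true.

Forward direction. Suppose s ≡ 4 (mod 55); write s = 55j + 4. Since 5 ∣ 55, reducing mod 5 gives s ≡ 4 (mod 5); since 11 ∣ 55, reducing mod 11 gives s ≡ 4 (mod 11).

Converse. If s ≡ 4 (mod 5) and s ≡ 4 (mod 11), then by the Chinese remainder theorem s ≡ 4 (mod 55). This is exactly s ≡ 4 (mod 55).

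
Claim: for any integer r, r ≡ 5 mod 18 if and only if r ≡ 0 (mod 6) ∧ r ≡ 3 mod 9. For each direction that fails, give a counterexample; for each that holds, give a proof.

(→) This fails: r = 5 gives 5 ≡ 5 (mod 18) but 5 ≡ 5 (mod 6), so the conjunction on the right does not hold.

(←) This fails: r = 12 satisfies both congruences on the right (12 ≡ 0 mod 6 and 12 ≡ 3 mod 9) yet 12 ≡ 12 (mod 18), not 5.

Neither direction holds.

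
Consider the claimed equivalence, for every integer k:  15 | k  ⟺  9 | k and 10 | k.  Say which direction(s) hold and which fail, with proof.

The forward direction fails; the converse holds.

(⇒) This fails: take k = 15. Certainly 15 ∣ 15, but 9 ∤ 15.

(⇐) Suppose 9 ∣ k and 10 ∣ k. Any common multiple of 9 and 10 is a multiple of their lcm; here gcd(9, 10) = 1, so lcm(9, 10) = 9·10 = 90, so 90 ∣ k. Since 15 ∣ 90, it follows that 15 ∣ k.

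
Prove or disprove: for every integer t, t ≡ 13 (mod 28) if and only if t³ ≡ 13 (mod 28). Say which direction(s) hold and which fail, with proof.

[⇒] Suppose t ≡ 13 (mod 28). Write t = 28j + 13. Then (28j + 13)³ = 21952j³ + 30576j² + 14196j + 2197 = 28(784j³ + 1092j² + 507j + 78) + 13, so t³ ≡ 13 (mod 28).

[⇐] This fails: take t = 5. Then 5³ = 125 ≡ 13 (mod 28), yet 5 ≡ 5 (mod 28), not 13.

The forward direction holds; the converse fails.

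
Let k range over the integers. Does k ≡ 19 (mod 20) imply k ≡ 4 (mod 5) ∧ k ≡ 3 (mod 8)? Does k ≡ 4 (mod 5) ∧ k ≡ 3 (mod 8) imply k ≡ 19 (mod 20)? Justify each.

The forward direction fails; the converse holds.

(⇒) This fails: k = 39 gives 39 ≡ 19 (mod 20) but 39 ≡ 7 (mod 8), so the conjunction on the right does not hold.

(⇐) Conversely, if k ≡ 4 (mod 5) and k ≡ 3 (mod 8), then by the Chinese remainder theorem k ≡ 19 (mod 40). Since 19 ≡ 19 (mod 20) and 20 ∣ 40, we get k ≡ 19 (mod 20).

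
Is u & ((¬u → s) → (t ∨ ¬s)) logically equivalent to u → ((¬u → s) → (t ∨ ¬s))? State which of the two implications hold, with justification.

[⇒] Assume the antecedent. If s is true, the antecedent forces (s = T, t = T, u = T), and u → ((¬u → s) → (t ∨ ¬s)) holds there. If s is false, u → ((¬u → s) → (t ∨ ¬s)) reduces to true regardless of the other variables. Either way u → ((¬u → s) → (t ∨ ¬s)) holds.

[⇐] This fails. Under s = F, t = F, u = F, the left side is false but the right side is true.

Not equivalent: only (⇒) holds.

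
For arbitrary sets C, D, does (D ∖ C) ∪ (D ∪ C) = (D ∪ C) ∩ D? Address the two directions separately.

Only the reverse inclusion holds.

Forward inclusion. This inclusion fails. Take C = {1}, D = ∅; then 1 ∈ (D ∖ C) ∪ (D ∪ C) but 1 ∉ (D ∪ C) ∩ D.

Reverse inclusion. Let x ∈ (D ∪ C) ∩ D. Then either x ∈ D and x ∉ C; or x ∈ C ∩ D. In each case x ∈ (D ∖ C) ∪ (D ∪ C), so (D ∪ C) ∩ D ⊆ (D ∖ C) ∪ (D ∪ C).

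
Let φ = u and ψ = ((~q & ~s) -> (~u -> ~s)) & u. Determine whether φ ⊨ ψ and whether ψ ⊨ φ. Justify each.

Both directions hold; the statement is true.

(⟹) Assume the antecedent. If s is true, the antecedent forces (s = T, q = F, u = T) or (s = T, q = T, u = T), and ((~q & ~s) -> (~u -> ~s)) & u holds there. If s is false, the antecedent forces (s = F, q = F, u = T) or (s = F, q = T, u = T), and ((~q & ~s) -> (~u -> ~s)) & u holds there. Either way ((~q & ~s) -> (~u -> ~s)) & u holds.

(⟸) Assume the antecedent. If s is true, the antecedent forces (s = T, q = F, u = T) or (s = T, q = T, u = T), and u holds there. If s is false, the antecedent forces (s = F, q = F, u = T) or (s = F, q = T, u = T), and u holds there. Either way u holds.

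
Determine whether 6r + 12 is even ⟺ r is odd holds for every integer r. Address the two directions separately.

(⟸) Suppose r is odd. Since 6 is even, 6r is even for every r, so 6r + 12 has the same parity as 12, which is even. Hence 6r + 12 is even.

(⟹) This fails: take r = 4. Then 6r + 12 = 36, which is even, yet r = 4 is even, not odd.

(⇒) fails; (⇐) holds.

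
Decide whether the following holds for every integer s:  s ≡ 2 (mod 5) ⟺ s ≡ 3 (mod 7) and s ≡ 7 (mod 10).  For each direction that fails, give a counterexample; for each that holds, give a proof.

Not equivalent: only (⇐) holds.

Forward direction. This fails: s = 32 gives 32 ≡ 2 (mod 5) but 32 ≡ 4 (mod 7), so the conjunction on the right does not hold.

Converse. If s ≡ 3 (mod 7) and s ≡ 7 (mod 10), then by the Chinese remainder theorem s ≡ 17 (mod 70). Since 17 ≡ 2 (mod 5) and 5 ∣ 70, we get s ≡ 2 (mod 5).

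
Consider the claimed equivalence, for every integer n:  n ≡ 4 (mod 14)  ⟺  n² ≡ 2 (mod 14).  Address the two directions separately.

Only the forward implication holds.

(⟸) This fails: take n = 10. Then 10² = 100 ≡ 2 (mod 14), yet 10 ≡ 10 (mod 14), not 4.

(⟹) Suppose n ≡ 4 (mod 14). Write n = 14j + 4. Then (14j + 4)² = 196j² + 112j + 16 = 14(14j² + 8j + 1) + 2, so n² ≡ 2 (mod 14).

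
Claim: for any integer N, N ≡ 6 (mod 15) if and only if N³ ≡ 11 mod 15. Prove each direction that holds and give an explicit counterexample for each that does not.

Neither direction holds.

(⟹) This fails: take N = 6. Then 6 ≡ 6 (mod 15), but 6³ = 216 ≡ 6 (mod 15), not 11.

(⟸) This fails: take N = 11. Then 11³ = 1331 ≡ 11 (mod 15), yet 11 ≡ 11 (mod 15), not 6.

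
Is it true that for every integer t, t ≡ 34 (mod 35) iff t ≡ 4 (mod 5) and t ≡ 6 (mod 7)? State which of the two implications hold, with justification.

Forward direction. Suppose t ≡ 34 (mod 35); write t = 35j + 34. Since 5 ∣ 35, reducing mod 5 gives t ≡ 34 ≡ 4 (mod 5); since 7 ∣ 35, reducing mod 7 gives t ≡ 34 ≡ 6 (mod 7).

Converse. If t ≡ 4 (mod 5) and t ≡ 6 (mod 7), then by the Chinese remainder theorem t ≡ 34 (mod 35). This is exactly t ≡ 34 (mod 35).

Both directions hold; the statement is true.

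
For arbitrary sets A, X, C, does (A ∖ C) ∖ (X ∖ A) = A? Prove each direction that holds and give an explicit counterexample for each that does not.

(⟹) Let x ∈ (A ∖ C) ∖ (X ∖ A). Then either x ∈ A and x ∉ X, C; or x ∈ A ∩ X and x ∉ C. In each case x ∈ A, so (A ∖ C) ∖ (X ∖ A) ⊆ A.

(⟸) This inclusion fails. Take A = {1}, X = ∅, C = {1}; then 1 ∈ A but 1 ∉ (A ∖ C) ∖ (X ∖ A).

Only the forward inclusion holds.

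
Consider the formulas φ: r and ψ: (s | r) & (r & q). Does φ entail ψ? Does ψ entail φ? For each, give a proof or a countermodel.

The forward direction fails; the converse holds.

(→) This fails. Under s = F, q = F, r = T, the left side is true but the right side is false.

(←) Assume the antecedent. If s is true, the antecedent forces (s = T, q = T, r = T), and r holds there. If s is false, the antecedent forces (s = F, q = T, r = T), and r holds there. Either way r holds.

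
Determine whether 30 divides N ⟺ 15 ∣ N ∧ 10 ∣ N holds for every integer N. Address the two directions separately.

Equivalent; both directions hold.

Forward direction. If 30 ∣ N, write N = 30q. Since 30 = 2·15, N = 15·(2q), so 15 ∣ N; and since 30 = 3·10, N = 10·(3q), so 10 ∣ N.

Converse. Suppose 15 ∣ N and 10 ∣ N. Any common multiple of 15 and 10 is a multiple of their lcm; here lcm(15, 10) = 15·10/gcd(15, 10) = 150/5 = 30, so 30 ∣ N.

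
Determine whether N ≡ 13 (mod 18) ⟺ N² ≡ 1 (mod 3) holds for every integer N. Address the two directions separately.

Only the forward direction holds.

(→) Suppose N ≡ 13 (mod 18). Then N² ≡ 13² = 169 (mod 18), and since 3 ∣ 18, also N² ≡ 1 (mod 3).

(←) This fails: take N = 1. Then 1² = 1 ≡ 1 (mod 3), yet 1 ≡ 1 (mod 18), not 13.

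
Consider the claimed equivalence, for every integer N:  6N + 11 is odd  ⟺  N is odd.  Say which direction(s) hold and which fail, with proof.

Only the reverse direction holds.

(⇒) This fails: take N = 2. Then 6N + 11 = 23, which is odd, yet N = 2 is even, not odd.

(⇐) Suppose N is odd. Since 6 is even, 6N is even for every N, so 6N + 11 has the same parity as 11, which is odd. Hence 6N + 11 is odd.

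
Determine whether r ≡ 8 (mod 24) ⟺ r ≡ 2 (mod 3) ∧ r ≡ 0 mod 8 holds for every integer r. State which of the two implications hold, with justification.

Both directions hold; the statement is true.

(→) Suppose r ≡ 8 (mod 24); write r = 24j + 8. Since 3 ∣ 24, reducing mod 3 gives r ≡ 8 ≡ 2 (mod 3); since 8 ∣ 24, reducing mod 8 gives r ≡ 8 ≡ 0 (mod 8).

(←) Conversely, if r ≡ 2 (mod 3) and r ≡ 0 (mod 8), then by the Chinese remainder theorem r ≡ 8 (mod 24). This is exactly r ≡ 8 (mod 24).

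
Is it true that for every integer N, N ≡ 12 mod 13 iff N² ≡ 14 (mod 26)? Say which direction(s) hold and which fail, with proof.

Both directions fail.

Forward direction. This fails: take N = 25. Then 25 ≡ 12 (mod 13), but 25² = 625 ≡ 1 (mod 26), not 14.

Converse. This fails: take N = 14. Then 14² = 196 ≡ 14 (mod 26), yet 14 ≡ 1 (mod 13), not 12.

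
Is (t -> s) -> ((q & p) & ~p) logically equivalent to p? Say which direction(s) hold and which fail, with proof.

Neither direction holds.

(⟹) This fails. Under s = F, q = F, p = F, t = T, the left side is true but the right side is false.

(⟸) This fails. Under s = F, q = F, p = T, t = F, the left side is false but the right side is true.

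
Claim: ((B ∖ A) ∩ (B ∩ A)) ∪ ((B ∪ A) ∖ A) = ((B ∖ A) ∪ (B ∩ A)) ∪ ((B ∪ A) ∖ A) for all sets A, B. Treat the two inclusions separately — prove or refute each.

(⊆) holds; (⊇) fails.

(⟹) Let x ∈ ((B ∖ A) ∩ (B ∩ A)) ∪ ((B ∪ A) ∖ A). Then x ∈ B and x ∉ A, from which x ∈ ((B ∖ A) ∪ (B ∩ A)) ∪ ((B ∪ A) ∖ A).

(⟸) This inclusion fails. Take A = {1}, B = {1}; then 1 ∈ ((B ∖ A) ∪ (B ∩ A)) ∪ ((B ∪ A) ∖ A) but 1 ∉ ((B ∖ A) ∩ (B ∩ A)) ∪ ((B ∪ A) ∖ A).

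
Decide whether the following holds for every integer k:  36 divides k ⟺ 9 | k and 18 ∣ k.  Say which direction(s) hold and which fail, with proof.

[⇒] If 36 ∣ k, write k = 36q. Since 36 = 4·9, k = 9·(4q), so 9 ∣ k; and since 36 = 2·18, k = 18·(2q), so 18 ∣ k.

[⇐] This fails: take k = 18. Both 9 ∣ 18 and 18 ∣ 18, yet 18 is not a multiple of 36 (since 18 = 0·36 + 18), so 36 ∤ 18.

Only the forward direction holds.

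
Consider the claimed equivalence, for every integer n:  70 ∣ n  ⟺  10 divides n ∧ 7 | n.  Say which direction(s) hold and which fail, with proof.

(→) If 70 ∣ n, write n = 70q. Since 70 = 7·10, n = 10·(7q), so 10 ∣ n; and since 70 = 10·7, n = 7·(10q), so 7 ∣ n.

(←) Suppose 10 ∣ n and 7 ∣ n. Any common multiple of 10 and 7 is a multiple of their lcm; here gcd(10, 7) = 1, so lcm(10, 7) = 10·7 = 70, so 70 ∣ n.

Equivalent; both directions hold.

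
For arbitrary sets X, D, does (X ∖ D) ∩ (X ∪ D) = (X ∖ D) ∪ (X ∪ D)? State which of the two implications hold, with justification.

The sets are not equal: only the forward inclusion holds.

(⊇) This inclusion fails. Take X = ∅, D = {1}; then 1 ∈ (X ∖ D) ∪ (X ∪ D) but 1 ∉ (X ∖ D) ∩ (X ∪ D).

(⊆) Let x ∈ (X ∖ D) ∩ (X ∪ D). Then x ∈ X and x ∉ D, from which x ∈ (X ∖ D) ∪ (X ∪ D).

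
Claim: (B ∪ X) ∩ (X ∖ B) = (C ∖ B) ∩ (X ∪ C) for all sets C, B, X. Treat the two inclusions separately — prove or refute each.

(⊆) fails and (⊇) fails.

(⊆) This inclusion fails. Take C = ∅, B = ∅, X = {1}; then 1 ∈ (B ∪ X) ∩ (X ∖ B) but 1 ∉ (C ∖ B) ∩ (X ∪ C).

(⊇) This inclusion fails. Take C = {1}, B = ∅, X = ∅; then 1 ∈ (C ∖ B) ∩ (X ∪ C) but 1 ∉ (B ∪ X) ∩ (X ∖ B).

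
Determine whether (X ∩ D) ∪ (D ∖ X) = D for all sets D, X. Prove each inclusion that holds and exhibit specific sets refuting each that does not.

The two sets are equal.

Forward inclusion. Let x ∈ (X ∩ D) ∪ (D ∖ X). Then either x ∈ D and x ∉ X; or x ∈ D ∩ X. In each case x ∈ D, so (X ∩ D) ∪ (D ∖ X) ⊆ D.

Reverse inclusion. Let x ∈ D. Then either x ∈ D and x ∉ X; or x ∈ D ∩ X. In each case x ∈ (X ∩ D) ∪ (D ∖ X), so D ⊆ (X ∩ D) ∪ (D ∖ X).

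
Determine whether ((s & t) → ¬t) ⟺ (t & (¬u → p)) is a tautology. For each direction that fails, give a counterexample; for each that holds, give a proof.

[⇒] This fails. Under u = F, t = F, p = F, s = F, the left side is true but the right side is false.

[⇐] This fails. Under u = T, t = T, p = F, s = T, the left side is false but the right side is true.

(⇒) fails and (⇐) fails.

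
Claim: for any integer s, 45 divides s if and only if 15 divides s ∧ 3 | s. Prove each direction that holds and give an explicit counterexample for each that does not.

(⟸) This fails: take s = 15. Both 15 ∣ 15 and 3 ∣ 15, yet 15 is not a multiple of 45 (since 15 = 0·45 + 15), so 45 ∤ 15.

(⟹) If 45 ∣ s, write s = 45q. Since 45 = 3·15, s = 15·(3q), so 15 ∣ s; and since 45 = 15·3, s = 3·(15q), so 3 ∣ s.

The forward direction holds; the converse fails.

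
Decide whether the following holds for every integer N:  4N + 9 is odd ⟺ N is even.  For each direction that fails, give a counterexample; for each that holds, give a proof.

Only the reverse direction holds.

Converse. Suppose N is even. Since 4 is even, 4N is even for every N, so 4N + 9 has the same parity as 9, which is odd. Hence 4N + 9 is odd.

Forward direction. This fails: take N = 7. Then 4N + 9 = 37, which is odd, yet N = 7 is odd, not even.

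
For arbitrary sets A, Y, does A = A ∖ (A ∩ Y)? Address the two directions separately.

(⊆) This inclusion fails. Take A = {1}, Y = {1}; then 1 ∈ A but 1 ∉ A ∖ (A ∩ Y).

(⊇) Let x ∈ A ∖ (A ∩ Y). Then x ∈ A and x ∉ Y, from which x ∈ A.

(⊆) fails; (⊇) holds.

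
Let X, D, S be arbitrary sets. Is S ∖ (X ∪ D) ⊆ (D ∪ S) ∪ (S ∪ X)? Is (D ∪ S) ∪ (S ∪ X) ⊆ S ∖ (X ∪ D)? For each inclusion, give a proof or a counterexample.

The sets are not equal: only the forward inclusion holds.

Reverse inclusion. This inclusion fails. Take X = {1}, D = ∅, S = ∅; then 1 ∈ (D ∪ S) ∪ (S ∪ X) but 1 ∉ S ∖ (X ∪ D).

Forward inclusion. Let x ∈ S ∖ (X ∪ D). Then x ∈ S and x ∉ X, D, from which x ∈ (D ∪ S) ∪ (S ∪ X).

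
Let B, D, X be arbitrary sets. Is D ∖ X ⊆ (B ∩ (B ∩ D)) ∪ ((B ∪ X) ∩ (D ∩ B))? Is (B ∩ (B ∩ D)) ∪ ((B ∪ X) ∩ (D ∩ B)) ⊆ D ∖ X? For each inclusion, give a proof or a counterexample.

(⊆) fails and (⊇) fails.

(⊆) This inclusion fails. Take B = ∅, D = {1}, X = ∅; then 1 ∈ D ∖ X but 1 ∉ (B ∩ (B ∩ D)) ∪ ((B ∪ X) ∩ (D ∩ B)).

(⊇) This inclusion fails. Take B = {1}, D = {1}, X = {1}; then 1 ∈ (B ∩ (B ∩ D)) ∪ ((B ∪ X) ∩ (D ∩ B)) but 1 ∉ D ∖ X.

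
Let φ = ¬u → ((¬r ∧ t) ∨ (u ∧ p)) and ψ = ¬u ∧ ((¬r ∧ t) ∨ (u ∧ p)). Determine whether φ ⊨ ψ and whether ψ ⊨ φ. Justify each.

(⇒) fails; (⇐) holds.

[⇒] This fails. Under u = T, p = F, r = F, t = F, the left side is true but the right side is false.

[⇐] Assume the antecedent. If u is true, the antecedent cannot hold. If u is false, the antecedent forces (u = F, p = F, r = F, t = T) or (u = F, p = T, r = F, t = T), and ¬u → ((¬r ∧ t) ∨ (u ∧ p)) holds there. Either way ¬u → ((¬r ∧ t) ∨ (u ∧ p)) holds.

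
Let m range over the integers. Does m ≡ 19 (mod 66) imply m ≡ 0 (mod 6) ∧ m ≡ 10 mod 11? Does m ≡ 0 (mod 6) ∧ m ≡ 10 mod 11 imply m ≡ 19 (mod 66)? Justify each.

(⟹) This fails: m = 19 gives 19 ≡ 19 (mod 66) but 19 ≡ 1 (mod 6), so the conjunction on the right does not hold.

(⟸) This fails: m = 54 satisfies both congruences on the right (54 ≡ 0 mod 6 and 54 ≡ 10 mod 11) yet 54 ≡ 54 (mod 66), not 19.

(⇒) fails and (⇐) fails.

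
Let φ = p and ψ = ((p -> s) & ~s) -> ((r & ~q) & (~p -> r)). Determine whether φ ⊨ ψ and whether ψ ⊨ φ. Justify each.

[⇐] This fails. Under q = F, r = T, s = F, p = F, the left side is false but the right side is true.

[⇒] Assume the antecedent. If p is true, the consequent reduces to true regardless of the other variables. If p is false, the antecedent cannot hold. Either way the consequent holds.

Only the forward implication holds.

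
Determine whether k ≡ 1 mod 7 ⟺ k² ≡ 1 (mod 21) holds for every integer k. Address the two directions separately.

Forward direction. This fails: take k = 15. Then 15 ≡ 1 (mod 7), but 15² = 225 ≡ 15 (mod 21), not 1.

Converse. This fails: take k = 13. Then 13² = 169 ≡ 1 (mod 21), yet 13 ≡ 6 (mod 7), not 1.

Neither implication holds.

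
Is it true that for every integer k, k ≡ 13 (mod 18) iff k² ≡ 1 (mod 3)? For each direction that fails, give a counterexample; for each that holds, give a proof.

Only the forward direction holds.

(⇒) Suppose k ≡ 13 (mod 18). Then k² ≡ 13² = 169 (mod 18), and since 3 ∣ 18, also k² ≡ 1 (mod 3).

(⇐) This fails: take k = 1. Then 1² = 1 ≡ 1 (mod 3), yet 1 ≡ 1 (mod 18), not 13.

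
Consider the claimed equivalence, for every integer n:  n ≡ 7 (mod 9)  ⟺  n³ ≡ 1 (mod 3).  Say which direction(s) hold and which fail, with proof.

Only the forward direction holds.

(⇒) Suppose n ≡ 7 (mod 9). Then n³ ≡ 7³ = 343 (mod 9), and since 3 ∣ 9, also n³ ≡ 1 (mod 3).

(⇐) This fails: take n = 1. Then 1³ = 1 ≡ 1 (mod 3), yet 1 ≡ 1 (mod 9), not 7.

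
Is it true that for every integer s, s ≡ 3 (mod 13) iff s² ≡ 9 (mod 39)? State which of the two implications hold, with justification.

Neither implication holds.

[⇒] This fails: take s = 16. Then 16 ≡ 3 (mod 13), but 16² = 256 ≡ 22 (mod 39), not 9.

[⇐] This fails: take s = 36. Then 36² = 1296 ≡ 9 (mod 39), yet 36 ≡ 10 (mod 13), not 3.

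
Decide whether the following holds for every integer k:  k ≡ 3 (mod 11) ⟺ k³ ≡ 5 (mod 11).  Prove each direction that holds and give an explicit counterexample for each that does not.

Both directions hold; the statement is true.

Forward direction. Suppose k ≡ 3 (mod 11). Write k = 11j + 3. Then (11j + 3)³ = 1331j³ + 1089j² + 297j + 27 = 11(121j³ + 99j² + 27j + 2) + 5, so k³ ≡ 5 (mod 11).

Converse. Suppose k³ ≡ 5 (mod 11). The only residue r in {0, …, 10} with r³ ≡ 5 (mod 11) is r = 3, so k ≡ 3 (mod 11).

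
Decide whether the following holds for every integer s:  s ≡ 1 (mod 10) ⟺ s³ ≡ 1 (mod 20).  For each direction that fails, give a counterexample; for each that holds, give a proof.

(⇒) fails; (⇐) holds.

(⇒) This fails: take s = 11. Then 11 ≡ 1 (mod 10), but 11³ = 1331 ≡ 11 (mod 20), not 1.

(⇐) Conversely, the residues r modulo 20 with r³ ≡ 1 (mod 20) are exactly {1}, and each is ≡ 1 (mod 10).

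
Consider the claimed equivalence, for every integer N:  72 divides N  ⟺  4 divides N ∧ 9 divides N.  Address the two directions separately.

(⟹) If 72 ∣ N, write N = 72q. Since 72 = 18·4, N = 4·(18q), so 4 ∣ N; and since 72 = 8·9, N = 9·(8q), so 9 ∣ N.

(⟸) This fails: take N = 36. Both 4 ∣ 36 and 9 ∣ 36, yet 36 is not a multiple of 72 (since 36 = 0·72 + 36), so 72 ∤ 36.

Only the forward direction holds.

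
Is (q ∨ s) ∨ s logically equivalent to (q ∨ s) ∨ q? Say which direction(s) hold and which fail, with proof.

Both directions hold.

(→) Assume the antecedent. If q is true, (q ∨ s) ∨ q reduces to true regardless of the other variables. If q is false, the antecedent forces (q = F, s = T), and (q ∨ s) ∨ q holds there. Either way (q ∨ s) ∨ q holds.

(←) Assume the antecedent. If q is true, (q ∨ s) ∨ s reduces to true regardless of the other variables. If q is false, the antecedent forces (q = F, s = T), and (q ∨ s) ∨ s holds there. Either way (q ∨ s) ∨ s holds.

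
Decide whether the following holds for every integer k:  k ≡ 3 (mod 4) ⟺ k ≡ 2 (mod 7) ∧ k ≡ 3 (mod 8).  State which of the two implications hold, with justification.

(⇐) If k ≡ 2 (mod 7) and k ≡ 3 (mod 8), then by the Chinese remainder theorem k ≡ 51 (mod 56). Since 51 ≡ 3 (mod 4) and 4 ∣ 56, we get k ≡ 3 (mod 4).

(⇒) This fails: k = 3 gives 3 ≡ 3 (mod 4) but 3 ≡ 3 (mod 7), so the conjunction on the right does not hold.

The forward direction fails; the converse holds.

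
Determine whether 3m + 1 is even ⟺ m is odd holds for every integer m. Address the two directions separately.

(⟹) Suppose 3m + 1 is even. Since 3 is odd, 3m and m have the same parity, so 3m + 1 ≡ m + 1 (mod 2). As 1 is odd, 3m + 1 is even exactly when m is odd. Thus m is odd.

(⟸) Conversely, suppose m is odd; write m = 2j + 1. Then 3m + 1 = 3·(2j + 1) + 1 = 2·3j + 4, which is even.

Both directions hold; the statement is true.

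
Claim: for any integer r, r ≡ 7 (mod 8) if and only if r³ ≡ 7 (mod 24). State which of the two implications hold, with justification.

Only the converse holds.

(⇒) This fails: take r = 15. Then 15 ≡ 7 (mod 8), but 15³ = 3375 ≡ 15 (mod 24), not 7.

(⇐) Conversely, the residues r modulo 24 with r³ ≡ 7 (mod 24) are exactly {7}, and each is ≡ 7 (mod 8).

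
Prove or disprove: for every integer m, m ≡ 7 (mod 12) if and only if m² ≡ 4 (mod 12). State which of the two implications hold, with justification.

Both directions fail.

(⟹) This fails: take m = 7. Then 7 ≡ 7 (mod 12), but 7² = 49 ≡ 1 (mod 12), not 4.

(⟸) This fails: take m = 2. Then 2² = 4 ≡ 4 (mod 12), yet 2 ≡ 2 (mod 12), not 7.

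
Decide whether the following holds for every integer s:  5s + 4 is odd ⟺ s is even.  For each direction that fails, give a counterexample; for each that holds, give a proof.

Forward direction. This fails: s = 1 gives 5s + 4 = 9, which is odd, but 1 is odd, not even.

Converse. This also fails: s = 0 is even, but 5s + 4 = 4 is even, not odd.

(⇒) fails and (⇐) fails.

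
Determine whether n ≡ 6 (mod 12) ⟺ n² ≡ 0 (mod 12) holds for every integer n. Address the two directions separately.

Not equivalent: only (⇒) holds.

(⟹) Suppose n ≡ 6 (mod 12). Write n = 12j + 6. Then (12j + 6)² = 144j² + 144j + 36 = 12(12j² + 12j + 3) + 0, so n² ≡ 0 (mod 12).

(⟸) This fails: take n = 0. Then 0² = 0 ≡ 0 (mod 12), yet 0 ≡ 0 (mod 12), not 6.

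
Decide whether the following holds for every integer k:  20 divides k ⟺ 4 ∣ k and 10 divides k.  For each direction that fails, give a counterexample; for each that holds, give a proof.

(⇒) If 20 ∣ k, write k = 20q. Since 20 = 5·4, k = 4·(5q), so 4 ∣ k; and since 20 = 2·10, k = 10·(2q), so 10 ∣ k.

(⇐) Suppose 4 ∣ k and 10 ∣ k. Any common multiple of 4 and 10 is a multiple of their lcm; here lcm(4, 10) = 4·10/gcd(4, 10) = 40/2 = 20, so 20 ∣ k.

The biconditional holds.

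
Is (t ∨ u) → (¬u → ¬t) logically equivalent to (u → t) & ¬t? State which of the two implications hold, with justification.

Only the converse holds.

Converse. Assume the antecedent. If u is true, the antecedent cannot hold. If u is false, the antecedent forces (u = F, t = F), and (t ∨ u) → (¬u → ¬t) holds there. Either way (t ∨ u) → (¬u → ¬t) holds.

Forward direction. This fails. Under u = T, t = F, the left side is true but the right side is false.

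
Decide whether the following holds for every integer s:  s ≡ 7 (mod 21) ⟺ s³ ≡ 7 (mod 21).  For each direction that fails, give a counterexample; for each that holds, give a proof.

Equivalent; both directions hold.

Forward direction. Suppose s ≡ 7 (mod 21). Write s = 21j + 7. Then (21j + 7)³ = 9261j³ + 9261j² + 3087j + 343 = 21(441j³ + 441j² + 147j + 16) + 7, so s³ ≡ 7 (mod 21).

Converse. Suppose s³ ≡ 7 (mod 21). The only residue r in {0, …, 20} with r³ ≡ 7 (mod 21) is r = 7, so s ≡ 7 (mod 21).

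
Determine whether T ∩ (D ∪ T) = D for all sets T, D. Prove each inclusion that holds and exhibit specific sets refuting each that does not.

(⊆) fails and (⊇) fails.

(⊆) This inclusion fails. Take T = {1}, D = ∅; then 1 ∈ T ∩ (D ∪ T) but 1 ∉ D.

(⊇) This inclusion fails. Take T = ∅, D = {1}; then 1 ∈ D but 1 ∉ T ∩ (D ∪ T).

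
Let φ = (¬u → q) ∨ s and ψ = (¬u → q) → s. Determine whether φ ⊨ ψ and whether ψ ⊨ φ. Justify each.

Neither implication holds.

(⇒) This fails. Under u = T, s = F, q = F, the left side is true but the right side is false.

(⇐) This fails. Under u = F, s = F, q = F, the left side is false but the right side is true.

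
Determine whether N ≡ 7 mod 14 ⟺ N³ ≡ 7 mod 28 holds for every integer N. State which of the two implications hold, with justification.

Only the reverse direction holds.

[⇐] The residues r modulo 28 with r³ ≡ 7 (mod 28) are exactly {7}, and each is ≡ 7 (mod 14).

[⇒] This fails: take N = 21. Then 21 ≡ 7 (mod 14), but 21³ = 9261 ≡ 21 (mod 28), not 7.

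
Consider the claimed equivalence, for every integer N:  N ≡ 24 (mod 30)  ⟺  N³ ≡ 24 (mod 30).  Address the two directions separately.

The biconditional holds.

Converse. Suppose N³ ≡ 24 (mod 30). The only residue r in {0, …, 29} with r³ ≡ 24 (mod 30) is r = 24, so N ≡ 24 (mod 30).

Forward direction. Suppose N ≡ 24 (mod 30). Write N = 30j + 24. Then (30j + 24)³ = 27000j³ + 64800j² + 51840j + 13824 = 30(900j³ + 2160j² + 1728j + 460) + 24, so N³ ≡ 24 (mod 30).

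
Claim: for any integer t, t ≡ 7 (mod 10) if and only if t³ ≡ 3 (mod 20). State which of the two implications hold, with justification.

The forward direction fails; the converse holds.

Forward direction. This fails: take t = 17. Then 17 ≡ 7 (mod 10), but 17³ = 4913 ≡ 13 (mod 20), not 3.

Converse. The residues r modulo 20 with r³ ≡ 3 (mod 20) are exactly {7}, and each is ≡ 7 (mod 10).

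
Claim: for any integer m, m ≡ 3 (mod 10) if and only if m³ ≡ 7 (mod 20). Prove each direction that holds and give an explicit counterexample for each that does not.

Forward direction. This fails: take m = 13. Then 13 ≡ 3 (mod 10), but 13³ = 2197 ≡ 17 (mod 20), not 7.

Converse. The residues r modulo 20 with r³ ≡ 7 (mod 20) are exactly {3}, and each is ≡ 3 (mod 10).

Not equivalent: only (⇐) holds.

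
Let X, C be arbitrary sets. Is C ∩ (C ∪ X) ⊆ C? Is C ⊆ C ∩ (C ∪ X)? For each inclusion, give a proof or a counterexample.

Forward inclusion. Let x ∈ C ∩ (C ∪ X). Then either x ∈ C and x ∉ X; or x ∈ X ∩ C. In each case x ∈ C, so C ∩ (C ∪ X) ⊆ C.

Reverse inclusion. Let x ∈ C. Then either x ∈ C and x ∉ X; or x ∈ X ∩ C. In each case x ∈ C ∩ (C ∪ X), so C ⊆ C ∩ (C ∪ X).

The two sets are equal.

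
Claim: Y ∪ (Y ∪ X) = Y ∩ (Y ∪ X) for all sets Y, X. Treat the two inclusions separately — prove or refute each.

Forward inclusion. This inclusion fails. Take Y = ∅, X = {1}; then 1 ∈ Y ∪ (Y ∪ X) but 1 ∉ Y ∩ (Y ∪ X).

Reverse inclusion. Let x ∈ Y ∩ (Y ∪ X). Then either x ∈ Y and x ∉ X; or x ∈ Y ∩ X. In each case x ∈ Y ∪ (Y ∪ X), so Y ∩ (Y ∪ X) ⊆ Y ∪ (Y ∪ X).

Only the reverse inclusion holds.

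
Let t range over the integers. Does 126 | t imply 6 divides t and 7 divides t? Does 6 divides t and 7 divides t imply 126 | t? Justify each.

(⇐) This fails: take t = 42. Both 6 ∣ 42 and 7 ∣ 42, yet 42 is not a multiple of 126 (since 42 = 0·126 + 42), so 126 ∤ 42.

(⇒) If 126 ∣ t, write t = 126q. Since 126 = 21·6, t = 6·(21q), so 6 ∣ t; and since 126 = 18·7, t = 7·(18q), so 7 ∣ t.

Not equivalent: only (⇒) holds.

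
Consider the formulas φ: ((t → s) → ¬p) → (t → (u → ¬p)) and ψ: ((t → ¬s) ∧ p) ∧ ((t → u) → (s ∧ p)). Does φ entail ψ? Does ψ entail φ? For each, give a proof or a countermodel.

(←) Assume the antecedent. If s is true, the consequent reduces to true regardless of the other variables. If s is false, the antecedent forces (p = T, s = F, t = T, u = F), and the consequent holds there. Either way the consequent holds.

(→) This fails. Under p = F, s = F, t = F, u = F, the left side is true but the right side is false.

Not equivalent: only (⇐) holds.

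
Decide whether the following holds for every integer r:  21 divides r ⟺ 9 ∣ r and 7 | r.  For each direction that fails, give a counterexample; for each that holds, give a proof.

(→) This fails: take r = 21. Certainly 21 ∣ 21, but 9 ∤ 21.

(←) Suppose 9 ∣ r and 7 ∣ r. Any common multiple of 9 and 7 is a multiple of their lcm; here gcd(9, 7) = 1, so lcm(9, 7) = 9·7 = 63, so 63 ∣ r. Since 21 ∣ 63, it follows that 21 ∣ r.

Not equivalent: only (⇐) holds.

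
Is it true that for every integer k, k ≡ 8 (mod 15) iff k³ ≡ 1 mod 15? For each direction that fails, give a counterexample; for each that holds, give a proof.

Both directions fail.

(⟹) This fails: take k = 8. Then 8 ≡ 8 (mod 15), but 8³ = 512 ≡ 2 (mod 15), not 1.

(⟸) This fails: take k = 1. Then 1³ = 1 ≡ 1 (mod 15), yet 1 ≡ 1 (mod 15), not 8.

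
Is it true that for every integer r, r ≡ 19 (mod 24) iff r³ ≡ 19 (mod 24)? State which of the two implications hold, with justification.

Converse. Suppose r³ ≡ 19 (mod 24). The only residue r in {0, …, 23} with r³ ≡ 19 (mod 24) is r = 19, so r ≡ 19 (mod 24).

Forward direction. Suppose r ≡ 19 (mod 24). Write r = 24j + 19. Then (24j + 19)³ = 13824j³ + 32832j² + 25992j + 6859 = 24(576j³ + 1368j² + 1083j + 285) + 19, so r³ ≡ 19 (mod 24).

The biconditional holds.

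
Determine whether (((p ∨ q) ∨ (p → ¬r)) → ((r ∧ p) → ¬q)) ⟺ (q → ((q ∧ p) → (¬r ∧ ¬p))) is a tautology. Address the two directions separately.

(→) This fails. Under r = F, p = T, q = T, the left side is true but the right side is false.

(←) Assume the antecedent. If p is true, the antecedent forces (r = F, p = T, q = F) or (r = T, p = T, q = F), and the consequent holds there. If p is false, the consequent reduces to true regardless of the other variables. Either way the consequent holds.

(⇒) fails; (⇐) holds.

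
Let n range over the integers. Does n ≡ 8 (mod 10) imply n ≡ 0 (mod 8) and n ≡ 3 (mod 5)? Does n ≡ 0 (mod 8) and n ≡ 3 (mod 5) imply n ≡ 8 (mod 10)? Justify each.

[⇒] This fails: n = 18 gives 18 ≡ 8 (mod 10) but 18 ≡ 2 (mod 8), so the conjunction on the right does not hold.

[⇐] Conversely, if n ≡ 0 (mod 8) and n ≡ 3 (mod 5), then by the Chinese remainder theorem n ≡ 8 (mod 40). Since 8 ≡ 8 (mod 10) and 10 ∣ 40, we get n ≡ 8 (mod 10).

Only the reverse direction holds.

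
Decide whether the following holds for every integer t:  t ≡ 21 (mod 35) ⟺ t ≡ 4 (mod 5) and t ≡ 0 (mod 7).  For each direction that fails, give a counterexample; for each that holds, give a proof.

Neither direction holds.

(⟹) This fails: t = 21 gives 21 ≡ 21 (mod 35) but 21 ≡ 1 (mod 5), so the conjunction on the right does not hold.

(⟸) This fails: t = 14 satisfies both congruences on the right (14 ≡ 4 mod 5 and 14 ≡ 0 mod 7) yet 14 ≡ 14 (mod 35), not 21.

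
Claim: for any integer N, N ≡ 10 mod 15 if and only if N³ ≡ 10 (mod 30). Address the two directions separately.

Not equivalent: only (⇐) holds.

Converse. The residues r modulo 30 with r³ ≡ 10 (mod 30) are exactly {10}, and each is ≡ 10 (mod 15).

Forward direction. This fails: take N = 25. Then 25 ≡ 10 (mod 15), but 25³ = 15625 ≡ 25 (mod 30), not 10.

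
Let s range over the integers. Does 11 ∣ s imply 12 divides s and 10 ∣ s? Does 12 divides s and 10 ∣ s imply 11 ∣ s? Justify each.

Neither direction holds.

(⟹) This fails: take s = 11. Certainly 11 ∣ 11, but 12 ∤ 11.

(⟸) This fails: take s = 60. Both 12 ∣ 60 and 10 ∣ 60, yet 60 is not a multiple of 11 (since 60 = 5·11 + 5), so 11 ∤ 60.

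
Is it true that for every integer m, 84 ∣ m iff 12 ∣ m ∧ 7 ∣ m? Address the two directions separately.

Both implications hold.

[⇐] Suppose 12 ∣ m and 7 ∣ m. Any common multiple of 12 and 7 is a multiple of their lcm; here gcd(12, 7) = 1, so lcm(12, 7) = 12·7 = 84, so 84 ∣ m.

[⇒] If 84 ∣ m, write m = 84q. Since 84 = 7·12, m = 12·(7q), so 12 ∣ m; and since 84 = 12·7, m = 7·(12q), so 7 ∣ m.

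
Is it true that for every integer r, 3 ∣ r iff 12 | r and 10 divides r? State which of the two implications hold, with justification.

Only the converse holds.

(→) This fails: take r = 3. Certainly 3 ∣ 3, but 12 ∤ 3.

(←) Suppose 12 ∣ r and 10 ∣ r. Any common multiple of 12 and 10 is a multiple of their lcm; here lcm(12, 10) = 12·10/gcd(12, 10) = 120/2 = 60, so 60 ∣ r. Since 3 ∣ 60, it follows that 3 ∣ r.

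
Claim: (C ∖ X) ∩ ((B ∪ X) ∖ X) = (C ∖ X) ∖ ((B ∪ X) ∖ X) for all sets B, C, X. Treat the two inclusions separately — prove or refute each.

Both inclusions fail.

Forward inclusion. This inclusion fails. Take B = {1}, C = {1}, X = ∅; then 1 ∈ (C ∖ X) ∩ ((B ∪ X) ∖ X) but 1 ∉ (C ∖ X) ∖ ((B ∪ X) ∖ X).

Reverse inclusion. This inclusion fails. Take B = ∅, C = {1}, X = ∅; then 1 ∈ (C ∖ X) ∖ ((B ∪ X) ∖ X) but 1 ∉ (C ∖ X) ∩ ((B ∪ X) ∖ X).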